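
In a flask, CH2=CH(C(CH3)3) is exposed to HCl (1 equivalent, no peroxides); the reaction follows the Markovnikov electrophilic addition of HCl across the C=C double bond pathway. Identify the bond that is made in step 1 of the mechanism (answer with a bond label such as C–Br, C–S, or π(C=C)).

C–H

Step 1: Electrophilic addition begins with the π(C=C) electrons forming a bond to the proton of HCl. Following Markovnikov's rule, the resulting cation is secondary. The H–Cl bond breaks heterolytically, releasing Cl⁻.
The bond formed in this step is the C–H bond.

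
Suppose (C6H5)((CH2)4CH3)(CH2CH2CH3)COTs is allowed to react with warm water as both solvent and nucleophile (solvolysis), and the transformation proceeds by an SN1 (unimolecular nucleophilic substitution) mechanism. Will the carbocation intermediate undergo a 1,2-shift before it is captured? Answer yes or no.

no

The first-formed carbocation is tertiary.
No single 1,2-shift to an adjacent carbon would produce a more-substituted cation than the one already present, so no rearrangement occurs.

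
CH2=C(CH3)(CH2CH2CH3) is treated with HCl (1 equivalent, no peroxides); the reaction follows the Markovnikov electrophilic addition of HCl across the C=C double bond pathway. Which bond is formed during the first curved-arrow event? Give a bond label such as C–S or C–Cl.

Step 1: Protonation of the alkene by HCl: the π bond acts as the nucleophile and picks up H⁺, giving the more stable (Markovnikov) tertiary carbocation. The H–Cl bond breaks heterolytically, releasing Cl⁻.
The bond formed in this step is the C–H bond.

C–H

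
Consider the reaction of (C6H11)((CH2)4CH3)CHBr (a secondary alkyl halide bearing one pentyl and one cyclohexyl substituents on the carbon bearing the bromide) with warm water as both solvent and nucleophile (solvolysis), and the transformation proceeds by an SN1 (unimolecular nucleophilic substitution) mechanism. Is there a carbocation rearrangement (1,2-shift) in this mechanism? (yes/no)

The first-formed carbocation is secondary.
The adjacent cyclohexyl carbon already bears 2 other carbon substituents and has a hydrogen to migrate; after a 1,2-hydride shift from that carbon the positive charge sits on a tertiary centre.
Tertiary is more stable than secondary, so the shift occurs.

yes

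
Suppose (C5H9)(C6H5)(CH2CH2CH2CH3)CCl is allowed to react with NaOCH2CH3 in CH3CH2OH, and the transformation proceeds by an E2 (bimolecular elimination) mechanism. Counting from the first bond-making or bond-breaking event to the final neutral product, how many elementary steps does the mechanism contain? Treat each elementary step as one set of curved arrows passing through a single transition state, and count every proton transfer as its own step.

1

Step 1: Concerted anti-periplanar elimination: CH3CH2O⁻ abstracts a β-H while Cl⁻ leaves, and the C–H electrons become the new C=C π bond — all in a single transition state.
Total: 1 elementary step.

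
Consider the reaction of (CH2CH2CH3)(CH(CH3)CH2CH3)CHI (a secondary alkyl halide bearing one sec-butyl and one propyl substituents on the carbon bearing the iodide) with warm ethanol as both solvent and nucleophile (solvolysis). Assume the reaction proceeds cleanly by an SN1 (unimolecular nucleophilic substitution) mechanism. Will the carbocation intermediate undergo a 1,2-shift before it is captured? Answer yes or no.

The first-formed carbocation is secondary.
The adjacent sec-butyl carbon already bears 2 other carbon substituents and has a hydrogen to migrate; after a 1,2-hydride shift from that carbon the positive charge sits on a tertiary centre.
Tertiary is more stable than secondary, so the shift occurs.

yes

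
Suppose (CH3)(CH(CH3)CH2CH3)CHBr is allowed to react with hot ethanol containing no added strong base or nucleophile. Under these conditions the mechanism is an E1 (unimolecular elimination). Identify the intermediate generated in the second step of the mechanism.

tertiary carbocation

Step 1: The C–Br bond breaks with both electrons going to the bromide; Br⁻ leaves and a secondary carbocation remains.
Step 2: A hydride (H with its bonding pair) migrates from the adjacent sec-butyl carbon to the cationic centre — a 1,2-hydride shift — upgrading the secondary cation to a tertiary one.
After step 2 the species present is a tertiary carbocation.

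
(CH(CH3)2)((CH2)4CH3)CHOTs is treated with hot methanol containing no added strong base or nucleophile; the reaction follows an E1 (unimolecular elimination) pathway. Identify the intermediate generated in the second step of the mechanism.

Step 1: The C–O bond breaks with both electrons going to the tosylate; TsO⁻ leaves and a secondary carbocation remains.
Step 2: A hydride (H with its bonding pair) migrates from the adjacent isopropyl carbon to the cationic centre — a 1,2-hydride shift — upgrading the secondary cation to a tertiary one.
After step 2 the species present is a tertiary carbocation.

tertiary carbocation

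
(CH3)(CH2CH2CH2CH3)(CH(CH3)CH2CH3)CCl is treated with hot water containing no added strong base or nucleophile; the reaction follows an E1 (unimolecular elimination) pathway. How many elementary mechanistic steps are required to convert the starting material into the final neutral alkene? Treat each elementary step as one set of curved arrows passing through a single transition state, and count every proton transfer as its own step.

Step 1: Unassisted departure of Cl⁻ (taking the C–Cl bonding pair) generates a tertiary carbocation.
(No 1,2-shift: no single shift to an adjacent carbon would give a more stable cation.)
Step 2: A weak base (a water molecule from the solvent) removes a proton from a carbon adjacent to the cationic centre; the electrons of that C–H bond become the new π(C=C) bond, giving the alkene.
Total: 2 elementary steps.

2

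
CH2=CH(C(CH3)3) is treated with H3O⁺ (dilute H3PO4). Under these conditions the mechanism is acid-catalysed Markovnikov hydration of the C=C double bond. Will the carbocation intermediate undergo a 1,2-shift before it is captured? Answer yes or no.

The first-formed carbocation is secondary.
The adjacent tert-butyl carbon has no hydrogen but bears methyl groups; migration of one methyl with its bonding pair (a 1,2-methyl shift) places the charge on a tertiary centre.
Tertiary is more stable than secondary, so the shift occurs.

yes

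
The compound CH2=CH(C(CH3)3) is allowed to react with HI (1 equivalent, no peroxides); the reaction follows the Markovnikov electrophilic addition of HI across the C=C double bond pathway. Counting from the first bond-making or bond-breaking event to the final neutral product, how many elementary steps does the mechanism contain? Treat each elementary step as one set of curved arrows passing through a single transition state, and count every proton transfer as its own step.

3

Step 1: The π electrons of the C=C bond attack a proton of HI; Markovnikov addition places the new C–H on the less-substituted alkene carbon, so the positive charge ends up on the more-substituted carbon — a secondary carbocation. The H–I bond breaks heterolytically, releasing I⁻.
Step 2: A 1,2-methyl shift from the adjacent tert-butyl carbon moves the positive charge from the secondary centre to an adjacent carbon, generating a more stable tertiary carbocation.
Step 3: Nucleophilic attack by I⁻ on the carbocation completes the addition, giving R–I.
Total: 3 elementary steps.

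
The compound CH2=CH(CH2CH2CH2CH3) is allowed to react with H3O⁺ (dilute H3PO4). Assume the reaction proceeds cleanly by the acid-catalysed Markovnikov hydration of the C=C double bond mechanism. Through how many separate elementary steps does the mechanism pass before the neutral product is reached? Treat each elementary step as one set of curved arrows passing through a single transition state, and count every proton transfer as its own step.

Step 1: Protonation of the alkene by H3O⁺: the π bond acts as the nucleophile and picks up H⁺, giving the more stable (Markovnikov) secondary carbocation. H2O is released.
(No 1,2-shift: no single shift to an adjacent carbon would give a more stable cation.)
Step 2: Nucleophilic capture of the cation by H2O produces the protonated alcohol (an oxonium ion).
Step 3: Proton transfer from the O–H of the oxonium ion to H2O completes the catalytic cycle and yields the alcohol.
Total: 3 elementary steps.

3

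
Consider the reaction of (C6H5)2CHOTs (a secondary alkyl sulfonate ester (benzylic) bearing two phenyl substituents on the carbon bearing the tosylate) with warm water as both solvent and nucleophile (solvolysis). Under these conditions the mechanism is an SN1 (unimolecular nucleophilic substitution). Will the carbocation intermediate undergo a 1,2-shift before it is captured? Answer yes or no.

no

The first-formed carbocation is secondary.
No single 1,2-shift to an adjacent carbon would produce a more-substituted cation than the one already present, so no rearrangement occurs.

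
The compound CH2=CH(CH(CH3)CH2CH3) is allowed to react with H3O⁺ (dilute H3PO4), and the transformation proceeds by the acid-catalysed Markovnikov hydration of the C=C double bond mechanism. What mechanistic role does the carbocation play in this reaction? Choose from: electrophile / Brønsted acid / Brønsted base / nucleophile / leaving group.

Step 3: Water acts as the nucleophile: an oxygen lone pair bonds to the cationic carbon, giving an oxonium-ion intermediate.
The carbocation accepts an electron pair into an empty or π* orbital — it is the electrophile.

electrophile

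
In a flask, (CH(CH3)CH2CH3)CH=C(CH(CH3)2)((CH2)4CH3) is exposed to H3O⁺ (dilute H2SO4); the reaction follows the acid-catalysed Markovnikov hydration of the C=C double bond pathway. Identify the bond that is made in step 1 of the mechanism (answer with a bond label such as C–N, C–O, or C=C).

C–H

Step 1: The π electrons of the C=C bond attack a proton of H3O⁺; Markovnikov addition places the new C–H on the less-substituted alkene carbon, so the positive charge ends up on the more-substituted carbon — a tertiary carbocation. H2O is released.
The bond formed in this step is the C–H bond.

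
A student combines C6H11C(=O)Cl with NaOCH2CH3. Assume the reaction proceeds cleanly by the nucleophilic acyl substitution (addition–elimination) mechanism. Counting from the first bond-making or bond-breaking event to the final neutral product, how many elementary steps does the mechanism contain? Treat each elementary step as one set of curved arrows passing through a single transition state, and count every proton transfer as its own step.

Step 1: Nucleophilic addition of CH3CH2O⁻ to the acyl carbon breaks the π(C=O) bond and yields a tetrahedral, anionic intermediate.
Step 2: Collapse of the tetrahedral intermediate: the alkoxide oxygen pushes its lone pair back to re-form C=O while Cl⁻ leaves.
Total: 2 elementary steps.

2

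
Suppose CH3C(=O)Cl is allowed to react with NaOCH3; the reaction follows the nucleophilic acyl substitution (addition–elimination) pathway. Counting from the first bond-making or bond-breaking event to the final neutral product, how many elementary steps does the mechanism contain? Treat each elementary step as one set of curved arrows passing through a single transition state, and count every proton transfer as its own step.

Step 1: Nucleophilic addition of CH3O⁻ to the acyl carbon breaks the π(C=O) bond and yields a tetrahedral, anionic intermediate.
Step 2: An oxygen lone pair re-forms the C=O π bond as the C–Cl σ-bond breaks; Cl⁻ is expelled.
Total: 2 elementary steps.

2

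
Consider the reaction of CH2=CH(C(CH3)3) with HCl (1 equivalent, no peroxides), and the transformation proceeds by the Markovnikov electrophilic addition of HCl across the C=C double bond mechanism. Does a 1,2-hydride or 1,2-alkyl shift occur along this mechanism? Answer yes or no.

yes

The first-formed carbocation is secondary.
The adjacent tert-butyl carbon has no hydrogen but bears methyl groups; migration of one methyl with its bonding pair (a 1,2-methyl shift) places the charge on a tertiary centre.
Tertiary is more stable than secondary, so the shift occurs.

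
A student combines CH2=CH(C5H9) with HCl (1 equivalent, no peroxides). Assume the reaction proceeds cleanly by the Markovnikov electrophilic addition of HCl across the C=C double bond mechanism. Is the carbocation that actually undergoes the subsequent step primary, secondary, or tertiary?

tertiary

Step 1: Electrophilic addition begins with the π(C=C) electrons forming a bond to the proton of HCl. Following Markovnikov's rule, the resulting cation is secondary. The H–Cl bond breaks heterolytically, releasing Cl⁻.
Step 2: Carbocation rearrangement: a 1,2-hydride shift from the adjacent cyclopentyl carbon converts the initially-formed secondary cation into the more stable tertiary cation.
The cation rearranges from secondary to tertiary via a 1,2-hydride shift from the adjacent cyclopentyl carbon; the tertiary cation is what reacts next.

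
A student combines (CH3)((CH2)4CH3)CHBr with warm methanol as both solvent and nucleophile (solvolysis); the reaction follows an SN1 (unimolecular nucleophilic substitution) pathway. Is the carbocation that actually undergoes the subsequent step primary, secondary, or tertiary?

Step 1: The C–Br bond breaks with both electrons going to the bromide; Br⁻ leaves and a secondary carbocation remains.
No single 1,2-shift to an adjacent carbon would give a more-substituted cation, so no rearrangement occurs.

secondary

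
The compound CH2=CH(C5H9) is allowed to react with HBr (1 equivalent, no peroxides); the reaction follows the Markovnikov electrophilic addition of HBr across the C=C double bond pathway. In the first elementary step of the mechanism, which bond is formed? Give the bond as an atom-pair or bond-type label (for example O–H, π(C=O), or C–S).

Step 1: Electrophilic addition begins with the π(C=C) electrons forming a bond to the proton of HBr. Following Markovnikov's rule, the resulting cation is secondary. The H–Br bond breaks heterolytically, releasing Br⁻.
The bond formed in this step is the C–H bond.

C–H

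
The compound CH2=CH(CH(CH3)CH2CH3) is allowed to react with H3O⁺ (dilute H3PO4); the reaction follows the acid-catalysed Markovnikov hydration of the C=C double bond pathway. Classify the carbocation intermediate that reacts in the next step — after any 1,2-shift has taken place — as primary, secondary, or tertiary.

tertiary

Step 1: Protonation of the alkene by H3O⁺: the π bond acts as the nucleophile and picks up H⁺, giving the more stable (Markovnikov) secondary carbocation. H2O is released.
Step 2: A 1,2-hydride shift from the adjacent sec-butyl carbon moves the positive charge from the secondary centre to an adjacent carbon, generating a more stable tertiary carbocation.
The cation rearranges from secondary to tertiary via a 1,2-hydride shift from the adjacent sec-butyl carbon; the tertiary cation is what reacts next.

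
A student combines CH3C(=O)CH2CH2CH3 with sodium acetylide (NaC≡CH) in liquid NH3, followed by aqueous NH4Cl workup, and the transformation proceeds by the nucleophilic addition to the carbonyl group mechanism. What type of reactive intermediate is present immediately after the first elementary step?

Step 1: Nucleophilic addition: HC≡C⁻ adds to the carbonyl carbon, pushing the π(C=O) electron pair onto oxygen and giving a tetrahedral alkoxide.
After step 1 the species present is a tetrahedral alkoxide intermediate.

tetrahedral alkoxide intermediate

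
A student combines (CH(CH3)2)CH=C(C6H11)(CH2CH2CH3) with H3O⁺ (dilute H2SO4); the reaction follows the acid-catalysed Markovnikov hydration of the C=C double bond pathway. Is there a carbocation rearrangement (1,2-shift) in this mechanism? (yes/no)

The first-formed carbocation is tertiary.
No single 1,2-shift to an adjacent carbon would produce a more-substituted cation than the one already present, so no rearrangement occurs.

no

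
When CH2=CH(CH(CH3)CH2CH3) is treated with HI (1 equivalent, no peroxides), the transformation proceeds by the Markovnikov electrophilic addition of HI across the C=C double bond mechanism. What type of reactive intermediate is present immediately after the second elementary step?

tertiary carbocation

Step 1: The π electrons of the C=C bond attack a proton of HI; Markovnikov addition places the new C–H on the less-substituted alkene carbon, so the positive charge ends up on the more-substituted carbon — a secondary carbocation. The H–I bond breaks heterolytically, releasing I⁻.
Step 2: Carbocation rearrangement: a 1,2-hydride shift from the adjacent sec-butyl carbon converts the initially-formed secondary cation into the more stable tertiary cation.
After step 2 the species present is a tertiary carbocation.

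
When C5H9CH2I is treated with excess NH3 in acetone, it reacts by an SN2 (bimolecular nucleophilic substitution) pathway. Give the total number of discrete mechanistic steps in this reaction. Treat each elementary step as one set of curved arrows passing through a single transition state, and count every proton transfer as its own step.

2

Step 1: A lone pair on the N of NH3 attacks the α-carbon from the back side while the C–I bond breaks; both bonding electrons leave with I⁻. The product of this concerted step is an alkylammonium ion.
Step 2: A second equivalent of NH3 removes a proton from the N, giving the neutral product.
Total: 2 elementary steps.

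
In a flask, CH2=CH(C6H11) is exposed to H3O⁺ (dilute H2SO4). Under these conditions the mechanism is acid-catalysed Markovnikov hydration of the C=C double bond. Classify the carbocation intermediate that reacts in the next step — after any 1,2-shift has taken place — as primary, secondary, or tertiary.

Step 1: Protonation of the alkene by H3O⁺: the π bond acts as the nucleophile and picks up H⁺, giving the more stable (Markovnikov) secondary carbocation. H2O is released.
Step 2: A 1,2-hydride shift from the adjacent cyclohexyl carbon moves the positive charge from the secondary centre to an adjacent carbon, generating a more stable tertiary carbocation.
The cation rearranges from secondary to tertiary via a 1,2-hydride shift from the adjacent cyclohexyl carbon; the tertiary cation is what reacts next.

tertiary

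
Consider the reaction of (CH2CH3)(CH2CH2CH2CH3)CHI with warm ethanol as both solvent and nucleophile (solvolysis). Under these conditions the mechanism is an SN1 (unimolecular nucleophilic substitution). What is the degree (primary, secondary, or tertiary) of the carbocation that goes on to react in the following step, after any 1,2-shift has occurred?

secondary

Step 1: Ionisation: the C–I σ-bond cleaves heterolytically; both bonding electrons depart with I⁻, leaving a secondary carbocation at the α-carbon.
No single 1,2-shift to an adjacent carbon would give a more-substituted cation, so no rearrangement occurs.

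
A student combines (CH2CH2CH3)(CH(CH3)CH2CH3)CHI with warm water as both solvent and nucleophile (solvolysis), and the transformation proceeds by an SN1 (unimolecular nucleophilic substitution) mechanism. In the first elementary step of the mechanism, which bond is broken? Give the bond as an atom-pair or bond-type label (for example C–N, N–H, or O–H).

Step 1: Ionisation: the C–I σ-bond cleaves heterolytically; both bonding electrons depart with I⁻, leaving a secondary carbocation at the α-carbon.
The bond broken in this step is the C–I bond.

C–I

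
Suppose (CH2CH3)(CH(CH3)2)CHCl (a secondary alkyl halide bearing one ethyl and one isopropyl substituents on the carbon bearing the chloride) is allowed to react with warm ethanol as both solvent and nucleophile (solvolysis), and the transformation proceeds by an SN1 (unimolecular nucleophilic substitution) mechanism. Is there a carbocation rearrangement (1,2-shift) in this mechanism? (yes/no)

The first-formed carbocation is secondary.
The adjacent isopropyl carbon already bears 2 other carbon substituents and has a hydrogen to migrate; after a 1,2-hydride shift from that carbon the positive charge sits on a tertiary centre.
Tertiary is more stable than secondary, so the shift occurs.

yes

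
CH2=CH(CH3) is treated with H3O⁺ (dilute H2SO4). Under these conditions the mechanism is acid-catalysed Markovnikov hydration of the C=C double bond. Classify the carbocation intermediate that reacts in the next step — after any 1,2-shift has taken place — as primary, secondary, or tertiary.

Step 1: Protonation of the alkene by H3O⁺: the π bond acts as the nucleophile and picks up H⁺, giving the more stable (Markovnikov) secondary carbocation. H2O is released.
No single 1,2-shift to an adjacent carbon would give a more-substituted cation, so no rearrangement occurs.

secondary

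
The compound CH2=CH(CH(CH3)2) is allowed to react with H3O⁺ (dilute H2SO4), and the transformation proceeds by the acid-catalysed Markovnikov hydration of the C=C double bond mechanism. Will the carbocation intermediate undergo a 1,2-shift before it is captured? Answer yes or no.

The first-formed carbocation is secondary.
The adjacent isopropyl carbon already bears 2 other carbon substituents and has a hydrogen to migrate; after a 1,2-hydride shift from that carbon the positive charge sits on a tertiary centre.
Tertiary is more stable than secondary, so the shift occurs.

yes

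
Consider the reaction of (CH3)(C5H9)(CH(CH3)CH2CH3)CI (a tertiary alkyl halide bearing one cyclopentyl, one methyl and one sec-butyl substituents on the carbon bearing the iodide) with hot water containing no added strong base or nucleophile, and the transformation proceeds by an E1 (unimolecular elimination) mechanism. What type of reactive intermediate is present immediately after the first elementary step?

tertiary carbocation

Step 1: Rate-determining heterolysis of the C–I bond gives I⁻ and a tertiary carbocation.
After step 1 the species present is a tertiary carbocation.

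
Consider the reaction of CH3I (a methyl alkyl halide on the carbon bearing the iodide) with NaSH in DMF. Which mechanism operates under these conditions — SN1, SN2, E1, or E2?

Conditions: a methyl substrate with a strong nucleophile in the polar aprotic solvent DMF.
These conditions are the textbook signature of the SN2 pathway.
An unhindered substrate with a strong nucleophile in a polar aprotic solvent favours one-step backside displacement.

SN2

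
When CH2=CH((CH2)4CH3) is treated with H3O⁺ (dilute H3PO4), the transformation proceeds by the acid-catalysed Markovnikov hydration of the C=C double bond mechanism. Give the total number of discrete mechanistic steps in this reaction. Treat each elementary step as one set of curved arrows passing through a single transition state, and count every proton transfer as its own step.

3

Step 1: Protonation of the alkene by H3O⁺: the π bond acts as the nucleophile and picks up H⁺, giving the more stable (Markovnikov) secondary carbocation. H2O is released.
(No 1,2-shift: no single shift to an adjacent carbon would give a more stable cation.)
Step 2: A lone pair on the oxygen of H2O attacks the carbocation, forming a C–O bond and an oxonium ion (a protonated alcohol).
Step 3: H2O removes a proton from the oxonium oxygen, regenerating H3O⁺ and giving the neutral alcohol.
Total: 3 elementary steps.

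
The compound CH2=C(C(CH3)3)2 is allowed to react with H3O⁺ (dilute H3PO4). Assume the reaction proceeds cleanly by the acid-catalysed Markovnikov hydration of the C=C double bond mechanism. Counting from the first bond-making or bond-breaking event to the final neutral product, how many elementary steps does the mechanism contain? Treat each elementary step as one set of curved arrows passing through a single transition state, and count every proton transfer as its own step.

Step 1: Protonation of the alkene by H3O⁺: the π bond acts as the nucleophile and picks up H⁺, giving the more stable (Markovnikov) tertiary carbocation. H2O is released.
(No 1,2-shift: no single shift to an adjacent carbon would give a more stable cation.)
Step 2: Water acts as the nucleophile: an oxygen lone pair bonds to the cationic carbon, giving an oxonium-ion intermediate.
Step 3: Deprotonation of the oxonium ion by a water molecule delivers the neutral alcohol and regenerates the acid catalyst.
Total: 3 elementary steps.

3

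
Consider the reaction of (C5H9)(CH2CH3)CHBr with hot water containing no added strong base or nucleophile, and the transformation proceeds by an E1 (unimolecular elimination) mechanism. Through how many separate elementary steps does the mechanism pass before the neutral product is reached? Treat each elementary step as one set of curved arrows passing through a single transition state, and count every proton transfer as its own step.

Step 1: Unassisted departure of Br⁻ (taking the C–Br bonding pair) generates a secondary carbocation.
Step 2: A hydride (H with its bonding pair) migrates from the adjacent cyclopentyl carbon to the cationic centre — a 1,2-hydride shift — upgrading the secondary cation to a tertiary one.
Step 3: A water molecule (solvent) deprotonates a β-carbon; as the C–H bond breaks, those electrons form the new alkene π bond.
Total: 3 elementary steps.

3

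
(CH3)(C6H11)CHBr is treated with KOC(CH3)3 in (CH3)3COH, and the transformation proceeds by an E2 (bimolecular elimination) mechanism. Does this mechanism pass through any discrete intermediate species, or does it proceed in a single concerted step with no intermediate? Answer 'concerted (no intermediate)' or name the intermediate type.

concerted (no intermediate)

The strong base (CH3)3CO⁻ removes a β-hydrogen; in the same concerted event the electrons of the breaking C–H bond form the new π(C=C) bond and the C–Br σ-bond breaks, expelling Br⁻. Anti-periplanar geometry; one transition state.
All bond changes occur in one transition state; no discrete intermediate is formed.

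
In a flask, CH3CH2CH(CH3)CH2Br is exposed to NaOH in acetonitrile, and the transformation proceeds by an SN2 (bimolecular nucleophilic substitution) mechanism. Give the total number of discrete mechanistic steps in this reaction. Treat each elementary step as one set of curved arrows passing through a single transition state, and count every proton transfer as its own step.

1

Step 1: Backside attack by OH⁻ on the carbon bearing the bromide: the new C–O bond forms as the C–Br bond breaks, with Walden inversion at carbon.
Total: 1 elementary step.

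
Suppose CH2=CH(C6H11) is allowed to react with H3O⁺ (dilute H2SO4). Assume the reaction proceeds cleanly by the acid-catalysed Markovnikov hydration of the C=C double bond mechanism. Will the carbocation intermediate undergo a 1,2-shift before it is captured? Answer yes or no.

The first-formed carbocation is secondary.
The adjacent cyclohexyl carbon already bears 2 other carbon substituents and has a hydrogen to migrate; after a 1,2-hydride shift from that carbon the positive charge sits on a tertiary centre.
Tertiary is more stable than secondary, so the shift occurs.

yes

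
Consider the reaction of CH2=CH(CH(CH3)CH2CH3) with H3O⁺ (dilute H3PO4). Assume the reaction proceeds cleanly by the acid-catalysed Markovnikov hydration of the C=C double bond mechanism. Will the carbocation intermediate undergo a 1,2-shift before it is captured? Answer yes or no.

The first-formed carbocation is secondary.
The adjacent sec-butyl carbon already bears 2 other carbon substituents and has a hydrogen to migrate; after a 1,2-hydride shift from that carbon the positive charge sits on a tertiary centre.
Tertiary is more stable than secondary, so the shift occurs.

yes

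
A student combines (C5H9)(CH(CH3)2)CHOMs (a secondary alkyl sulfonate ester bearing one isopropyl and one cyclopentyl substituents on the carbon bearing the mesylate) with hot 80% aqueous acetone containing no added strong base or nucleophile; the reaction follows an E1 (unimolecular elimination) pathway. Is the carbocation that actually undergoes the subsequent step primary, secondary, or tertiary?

tertiary

Step 1: Ionisation: the C–O σ-bond cleaves heterolytically; both bonding electrons depart with MsO⁻, leaving a secondary carbocation at the α-carbon.
Step 2: A 1,2-hydride shift from the adjacent isopropyl carbon moves the positive charge from the secondary centre to an adjacent carbon, generating a more stable tertiary carbocation.
The cation rearranges from secondary to tertiary via a 1,2-hydride shift from the adjacent isopropyl carbon; the tertiary cation is what reacts next.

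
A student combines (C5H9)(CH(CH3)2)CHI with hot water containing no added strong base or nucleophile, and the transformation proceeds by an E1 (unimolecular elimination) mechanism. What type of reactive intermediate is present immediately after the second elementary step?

Step 1: The C–I bond breaks with both electrons going to the iodide; I⁻ leaves and a secondary carbocation remains.
Step 2: A hydride (H with its bonding pair) migrates from the adjacent cyclopentyl carbon to the cationic centre — a 1,2-hydride shift — upgrading the secondary cation to a tertiary one.
After step 2 the species present is a tertiary carbocation.

tertiary carbocation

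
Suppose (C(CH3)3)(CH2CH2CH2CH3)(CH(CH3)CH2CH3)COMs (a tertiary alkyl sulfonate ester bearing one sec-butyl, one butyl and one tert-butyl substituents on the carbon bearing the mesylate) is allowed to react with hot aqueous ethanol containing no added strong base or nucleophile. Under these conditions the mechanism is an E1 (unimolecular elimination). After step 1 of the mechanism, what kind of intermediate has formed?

tertiary carbocation

Step 1: Unassisted departure of MsO⁻ (taking the C–O bonding pair) generates a tertiary carbocation.
After step 1 the species present is a tertiary carbocation.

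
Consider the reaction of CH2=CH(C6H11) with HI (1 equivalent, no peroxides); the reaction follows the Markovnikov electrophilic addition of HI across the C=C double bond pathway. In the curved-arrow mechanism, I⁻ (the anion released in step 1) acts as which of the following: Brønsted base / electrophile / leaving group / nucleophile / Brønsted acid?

nucleophile

Step 3: Nucleophilic attack by I⁻ on the carbocation completes the addition, giving R–I.
I⁻ (the anion released in step 1) donates an electron pair to form a new σ-bond to carbon — it is the nucleophile.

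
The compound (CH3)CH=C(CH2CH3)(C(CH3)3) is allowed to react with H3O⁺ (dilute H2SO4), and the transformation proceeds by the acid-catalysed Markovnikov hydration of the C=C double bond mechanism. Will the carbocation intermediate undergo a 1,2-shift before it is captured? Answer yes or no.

The first-formed carbocation is tertiary.
No single 1,2-shift to an adjacent carbon would produce a more-substituted cation than the one already present, so no rearrangement occurs.

no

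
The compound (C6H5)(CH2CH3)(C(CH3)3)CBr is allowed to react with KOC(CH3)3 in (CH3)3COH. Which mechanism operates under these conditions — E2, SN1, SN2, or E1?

Conditions: a strong/bulky base with a tertiary substrate bearing a β-hydrogen.
These conditions are the textbook signature of the E2 pathway.
A strong (often hindered) base removes a β-H in concert with loss of the leaving group — bimolecular elimination.

E2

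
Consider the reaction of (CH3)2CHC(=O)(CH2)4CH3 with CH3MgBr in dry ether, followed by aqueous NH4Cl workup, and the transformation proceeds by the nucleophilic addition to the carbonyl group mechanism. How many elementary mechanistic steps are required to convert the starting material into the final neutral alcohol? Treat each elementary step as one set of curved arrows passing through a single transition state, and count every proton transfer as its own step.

2

Step 1: A lone pair / filled orbital on the carbanion-like carbon of CH3MgBr attacks the electrophilic carbonyl carbon; the π(C=O) electrons shift onto oxygen, producing a tetrahedral alkoxide intermediate.
Step 2: On aqueous NH4Cl workup the alkoxide oxygen is protonated, giving an alcohol.
Total: 2 elementary steps.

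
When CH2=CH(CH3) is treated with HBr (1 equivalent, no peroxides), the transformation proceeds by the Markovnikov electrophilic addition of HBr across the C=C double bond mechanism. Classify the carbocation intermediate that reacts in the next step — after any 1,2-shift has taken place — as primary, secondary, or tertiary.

secondary

Step 1: Electrophilic addition begins with the π(C=C) electrons forming a bond to the proton of HBr. Following Markovnikov's rule, the resulting cation is secondary. The H–Br bond breaks heterolytically, releasing Br⁻.
No single 1,2-shift to an adjacent carbon would give a more-substituted cation, so no rearrangement occurs.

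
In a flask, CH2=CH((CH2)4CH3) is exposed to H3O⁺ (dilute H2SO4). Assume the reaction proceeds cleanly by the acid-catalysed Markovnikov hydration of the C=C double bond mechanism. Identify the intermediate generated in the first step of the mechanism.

Step 1: The π electrons of the C=C bond attack a proton of H3O⁺; Markovnikov addition places the new C–H on the less-substituted alkene carbon, so the positive charge ends up on the more-substituted carbon — a secondary carbocation. H2O is released.
After step 1 the species present is a secondary carbocation.

secondary carbocation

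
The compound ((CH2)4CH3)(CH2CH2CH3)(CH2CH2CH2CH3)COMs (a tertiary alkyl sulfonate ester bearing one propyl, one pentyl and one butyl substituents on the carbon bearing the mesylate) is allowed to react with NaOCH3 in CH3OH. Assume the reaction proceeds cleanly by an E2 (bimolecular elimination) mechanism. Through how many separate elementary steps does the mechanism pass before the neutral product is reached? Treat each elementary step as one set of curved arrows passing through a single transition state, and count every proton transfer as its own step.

Step 1: The strong base CH3O⁻ removes a β-hydrogen; in the same concerted event the electrons of the breaking C–H bond form the new π(C=C) bond and the C–O σ-bond breaks, expelling MsO⁻. Anti-periplanar geometry; one transition state.
Total: 1 elementary step.

1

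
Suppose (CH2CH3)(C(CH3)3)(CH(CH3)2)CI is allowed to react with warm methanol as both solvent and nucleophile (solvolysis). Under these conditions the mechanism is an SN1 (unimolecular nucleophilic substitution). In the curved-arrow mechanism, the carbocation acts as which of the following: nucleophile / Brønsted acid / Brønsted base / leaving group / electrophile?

Step 2: A lone pair on the oxygen of CH3OH attacks the carbocation, forming a new C–O σ-bond and an oxonium ion.
The carbocation accepts an electron pair into an empty or π* orbital — it is the electrophile.

electrophile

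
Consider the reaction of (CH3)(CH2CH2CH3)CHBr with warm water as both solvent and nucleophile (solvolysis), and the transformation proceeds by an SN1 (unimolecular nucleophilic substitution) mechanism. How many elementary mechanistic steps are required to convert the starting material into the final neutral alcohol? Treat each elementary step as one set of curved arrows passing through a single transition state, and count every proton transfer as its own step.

Step 1: Ionisation: the C–Br σ-bond cleaves heterolytically; both bonding electrons depart with Br⁻, leaving a secondary carbocation at the α-carbon.
(No 1,2-shift: no single shift to an adjacent carbon would give a more stable cation.)
Step 2: Nucleophilic capture: the oxygen of H2O bonds to the cationic carbon, producing an oxonium-ion intermediate.
Step 3: Proton transfer from the O–H of the oxonium ion to a solvent molecule delivers the neutral alcohol.
Total: 3 elementary steps.

3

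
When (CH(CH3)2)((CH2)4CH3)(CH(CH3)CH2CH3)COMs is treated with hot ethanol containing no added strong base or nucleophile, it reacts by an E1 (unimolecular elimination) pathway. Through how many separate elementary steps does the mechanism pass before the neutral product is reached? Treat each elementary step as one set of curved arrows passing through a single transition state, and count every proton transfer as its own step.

Step 1: Unassisted departure of MsO⁻ (taking the C–O bonding pair) generates a tertiary carbocation.
(No 1,2-shift: no single shift to an adjacent carbon would give a more stable cation.)
Step 2: A weak base (an ethanol molecule from the solvent) removes a proton from a carbon adjacent to the cationic centre; the electrons of that C–H bond become the new π(C=C) bond, giving the alkene.
Total: 2 elementary steps.

2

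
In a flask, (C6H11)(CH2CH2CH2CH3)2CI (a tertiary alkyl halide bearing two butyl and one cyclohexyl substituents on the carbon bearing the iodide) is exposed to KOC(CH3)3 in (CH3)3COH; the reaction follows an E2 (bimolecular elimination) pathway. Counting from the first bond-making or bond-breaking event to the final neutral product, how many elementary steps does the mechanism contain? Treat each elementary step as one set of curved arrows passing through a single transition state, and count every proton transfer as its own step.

1

Step 1: The strong base (CH3)3CO⁻ removes a β-hydrogen; in the same concerted event the electrons of the breaking C–H bond form the new π(C=C) bond and the C–I σ-bond breaks, expelling I⁻. Anti-periplanar geometry; one transition state.
Total: 1 elementary step.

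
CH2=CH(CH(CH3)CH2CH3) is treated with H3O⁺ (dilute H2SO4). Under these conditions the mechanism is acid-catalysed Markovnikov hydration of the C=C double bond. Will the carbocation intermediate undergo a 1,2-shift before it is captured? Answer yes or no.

The first-formed carbocation is secondary.
The adjacent sec-butyl carbon already bears 2 other carbon substituents and has a hydrogen to migrate; after a 1,2-hydride shift from that carbon the positive charge sits on a tertiary centre.
Tertiary is more stable than secondary, so the shift occurs.

yes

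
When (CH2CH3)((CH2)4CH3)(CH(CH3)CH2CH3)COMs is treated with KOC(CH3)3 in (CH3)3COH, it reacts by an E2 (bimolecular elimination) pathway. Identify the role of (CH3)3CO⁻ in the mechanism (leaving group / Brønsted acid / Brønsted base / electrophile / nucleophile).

Brønsted base

Step 1: Concerted anti-periplanar elimination: (CH3)3CO⁻ abstracts a β-H while MsO⁻ leaves, and the C–H electrons become the new C=C π bond — all in a single transition state.
(CH3)3CO⁻ accepts a proton in a proton-transfer step — a Brønsted base.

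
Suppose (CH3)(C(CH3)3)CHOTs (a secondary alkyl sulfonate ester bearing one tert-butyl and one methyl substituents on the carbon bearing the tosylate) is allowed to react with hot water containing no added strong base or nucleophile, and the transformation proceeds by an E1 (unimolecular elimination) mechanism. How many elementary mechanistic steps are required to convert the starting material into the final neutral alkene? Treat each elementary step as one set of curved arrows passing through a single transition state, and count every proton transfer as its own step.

3

Step 1: The C–O bond breaks with both electrons going to the tosylate; TsO⁻ leaves and a secondary carbocation remains.
Step 2: A methyl group with its bonding pair migrates from the adjacent tert-butyl carbon to the cationic centre — a 1,2-methyl shift — upgrading the secondary cation to a tertiary one.
Step 3: Loss of a β-proton to a water molecule of the solvent: the C–H bonding pair collapses toward the cationic carbon to form the C=C π bond, yielding the alkene.
Total: 3 elementary steps.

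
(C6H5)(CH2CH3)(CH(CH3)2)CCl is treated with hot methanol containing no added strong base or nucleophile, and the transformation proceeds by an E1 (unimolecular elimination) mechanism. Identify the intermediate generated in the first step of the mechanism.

tertiary carbocation

Step 1: Unassisted departure of Cl⁻ (taking the C–Cl bonding pair) generates a tertiary carbocation.
After step 1 the species present is a tertiary carbocation.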